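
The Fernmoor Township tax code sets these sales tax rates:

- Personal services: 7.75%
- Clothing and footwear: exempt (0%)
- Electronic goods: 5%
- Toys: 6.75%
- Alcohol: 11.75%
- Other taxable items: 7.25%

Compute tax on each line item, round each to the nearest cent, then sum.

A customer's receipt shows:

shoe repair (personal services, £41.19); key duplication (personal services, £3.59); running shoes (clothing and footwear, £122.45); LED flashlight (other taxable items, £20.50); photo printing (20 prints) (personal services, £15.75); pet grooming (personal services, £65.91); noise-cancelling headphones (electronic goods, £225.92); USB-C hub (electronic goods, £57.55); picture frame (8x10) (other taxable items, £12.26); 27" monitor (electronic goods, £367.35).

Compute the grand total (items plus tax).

Shoe repair £41.19: personal services → 7.75% → £3.19
Key duplication £3.59: personal services → 7.75% → £0.28
Running shoes £122.45: clothing and footwear → 0% → £0.00
LED flashlight £20.50: other taxable items → 7.25% → £1.49
Photo printing (20 prints) £15.75: personal services → 7.75% → £1.22
Pet grooming £65.91: personal services → 7.75% → £5.11
Noise-cancelling headphones £225.92: electronic goods → 5% → £11.30
USB-C hub £57.55: electronic goods → 5% → £2.88
Picture frame (8x10) £12.26: other taxable items → 7.25% → £0.89
27" monitor £367.35: electronic goods → 5% → £18.37
Subtotal = £932.47; tax = £44.73; total due = £977.20

£977.20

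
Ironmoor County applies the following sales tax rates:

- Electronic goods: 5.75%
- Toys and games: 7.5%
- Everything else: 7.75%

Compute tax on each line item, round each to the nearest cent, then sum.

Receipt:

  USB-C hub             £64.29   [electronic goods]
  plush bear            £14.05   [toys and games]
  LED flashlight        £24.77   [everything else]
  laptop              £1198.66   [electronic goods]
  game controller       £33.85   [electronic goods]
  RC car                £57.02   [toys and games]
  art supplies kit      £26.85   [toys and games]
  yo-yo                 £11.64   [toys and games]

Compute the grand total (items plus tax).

£1515.83

USB-C hub £64.29: electronic goods → 5.75% → £3.70
Plush bear £14.05: toys and games → 7.5% → £1.05
LED flashlight £24.77: everything else → 7.75% → £1.92
Laptop £1198.66: electronic goods → 5.75% → £68.92
Game controller £33.85: electronic goods → 5.75% → £1.95
RC car £57.02: toys and games → 7.5% → £4.28
Art supplies kit £26.85: toys and games → 7.5% → £2.01
Yo-yo £11.64: toys and games → 7.5% → £0.87
Subtotal = £1431.13; tax = £84.70; total due = £1515.83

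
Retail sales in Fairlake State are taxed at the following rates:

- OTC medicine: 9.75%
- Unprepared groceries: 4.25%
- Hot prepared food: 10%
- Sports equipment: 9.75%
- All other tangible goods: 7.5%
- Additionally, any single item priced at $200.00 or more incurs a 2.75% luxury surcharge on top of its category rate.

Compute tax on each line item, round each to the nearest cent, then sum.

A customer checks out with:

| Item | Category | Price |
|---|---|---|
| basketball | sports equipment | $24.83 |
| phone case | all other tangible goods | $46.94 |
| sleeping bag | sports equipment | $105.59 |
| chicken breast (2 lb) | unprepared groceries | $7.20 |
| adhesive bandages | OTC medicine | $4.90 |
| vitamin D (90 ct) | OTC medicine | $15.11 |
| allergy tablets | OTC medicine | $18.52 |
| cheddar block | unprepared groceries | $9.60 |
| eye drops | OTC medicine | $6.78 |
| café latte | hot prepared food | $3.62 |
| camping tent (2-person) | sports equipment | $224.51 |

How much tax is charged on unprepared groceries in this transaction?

$0.72

Chicken breast (2 lb) $7.20: unprepared groceries → 4.25% → $0.31
Cheddar block $9.60: unprepared groceries → 4.25% → $0.41
Tax on unprepared groceries = $0.31 + $0.41 = $0.72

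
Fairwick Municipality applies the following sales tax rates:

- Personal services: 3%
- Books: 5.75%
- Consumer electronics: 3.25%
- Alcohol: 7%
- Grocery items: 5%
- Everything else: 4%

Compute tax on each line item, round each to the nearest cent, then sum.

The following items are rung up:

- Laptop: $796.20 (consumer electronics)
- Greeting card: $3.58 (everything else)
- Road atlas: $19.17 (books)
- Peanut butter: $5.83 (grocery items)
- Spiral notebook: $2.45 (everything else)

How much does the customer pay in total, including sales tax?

$854.74

Laptop $796.20: consumer electronics → 3.25% → $25.88
Greeting card $3.58: everything else → 4% → $0.14
Road atlas $19.17: books → 5.75% → $1.10
Peanut butter $5.83: grocery items → 5% → $0.29
Spiral notebook $2.45: everything else → 4% → $0.10
Subtotal = $827.23; tax = $27.51; total due = $854.74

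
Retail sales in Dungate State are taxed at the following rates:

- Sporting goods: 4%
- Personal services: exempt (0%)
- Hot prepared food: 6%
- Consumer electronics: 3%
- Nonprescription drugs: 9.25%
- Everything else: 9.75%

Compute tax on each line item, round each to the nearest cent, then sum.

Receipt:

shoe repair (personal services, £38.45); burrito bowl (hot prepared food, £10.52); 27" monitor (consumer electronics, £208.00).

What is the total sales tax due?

£6.87

Shoe repair £38.45: personal services → 0% → £0.00
Burrito bowl £10.52: hot prepared food → 6% → £0.63
27" monitor £208.00: consumer electronics → 3% → £6.24
Total tax = £0.63 + £6.24 = £6.87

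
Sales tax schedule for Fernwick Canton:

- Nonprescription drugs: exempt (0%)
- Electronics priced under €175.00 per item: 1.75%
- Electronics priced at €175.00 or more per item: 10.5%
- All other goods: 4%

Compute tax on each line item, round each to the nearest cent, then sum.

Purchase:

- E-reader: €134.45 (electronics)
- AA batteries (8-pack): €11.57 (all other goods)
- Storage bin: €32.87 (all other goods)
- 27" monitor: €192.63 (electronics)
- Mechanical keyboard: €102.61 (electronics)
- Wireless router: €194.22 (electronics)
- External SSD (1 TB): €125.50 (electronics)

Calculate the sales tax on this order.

€48.74

E-reader €134.45: electronics, under €175.00 → 1.75% → €2.35
AA batteries (8-pack) €11.57: all other goods → 4% → €0.46
Storage bin €32.87: all other goods → 4% → €1.31
27" monitor €192.63: electronics, €175.00 or more → 10.5% → €20.23
Mechanical keyboard €102.61: electronics, under €175.00 → 1.75% → €1.80
Wireless router €194.22: electronics, €175.00 or more → 10.5% → €20.39
External SSD (1 TB) €125.50: electronics, under €175.00 → 1.75% → €2.20
Total tax = €2.35 + €0.46 + €1.31 + €20.23 + €1.80 + €20.39 + €2.20 = €48.74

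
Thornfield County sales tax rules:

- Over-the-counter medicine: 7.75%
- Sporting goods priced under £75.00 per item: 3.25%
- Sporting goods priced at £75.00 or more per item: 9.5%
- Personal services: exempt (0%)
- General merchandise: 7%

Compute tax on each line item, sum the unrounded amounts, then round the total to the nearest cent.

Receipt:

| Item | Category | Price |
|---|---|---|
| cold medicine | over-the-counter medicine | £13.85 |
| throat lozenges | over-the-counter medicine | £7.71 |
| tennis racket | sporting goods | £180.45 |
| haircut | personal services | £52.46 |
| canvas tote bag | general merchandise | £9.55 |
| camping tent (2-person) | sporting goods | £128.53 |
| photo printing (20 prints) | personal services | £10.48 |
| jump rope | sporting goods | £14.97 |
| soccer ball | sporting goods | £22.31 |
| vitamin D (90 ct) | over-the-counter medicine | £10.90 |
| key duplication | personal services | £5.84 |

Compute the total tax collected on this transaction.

£33.75

Cold medicine £13.85: over-the-counter medicine → 7.75% → £1.073375
Throat lozenges £7.71: over-the-counter medicine → 7.75% → £0.597525
Tennis racket £180.45: sporting goods, £75.00 or more → 9.5% → £17.14275
Haircut £52.46: personal services → 0% → £0.00
Canvas tote bag £9.55: general merchandise → 7% → £0.6685
Camping tent (2-person) £128.53: sporting goods, £75.00 or more → 9.5% → £12.21035
Photo printing (20 prints) £10.48: personal services → 0% → £0.00
Jump rope £14.97: sporting goods, under £75.00 → 3.25% → £0.486525
Soccer ball £22.31: sporting goods, under £75.00 → 3.25% → £0.725075
Vitamin D (90 ct) £10.90: over-the-counter medicine → 7.75% → £0.84475
Key duplication £5.84: personal services → 0% → £0.00
Unrounded tax sum = £33.74885 → £33.75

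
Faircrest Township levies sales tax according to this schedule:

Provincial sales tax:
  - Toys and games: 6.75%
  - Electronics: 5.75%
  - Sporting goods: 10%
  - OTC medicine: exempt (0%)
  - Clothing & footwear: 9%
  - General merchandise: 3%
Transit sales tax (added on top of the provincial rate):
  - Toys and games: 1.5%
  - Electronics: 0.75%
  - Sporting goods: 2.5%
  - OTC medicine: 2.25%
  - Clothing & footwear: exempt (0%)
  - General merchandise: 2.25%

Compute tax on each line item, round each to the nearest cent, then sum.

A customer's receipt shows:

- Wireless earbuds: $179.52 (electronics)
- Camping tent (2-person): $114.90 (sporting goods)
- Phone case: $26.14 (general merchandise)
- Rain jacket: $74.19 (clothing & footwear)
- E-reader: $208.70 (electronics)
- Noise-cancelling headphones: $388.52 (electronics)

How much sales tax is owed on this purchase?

$72.90

Wireless earbuds $179.52: electronics → 5.75% + 0.75% transit = 6.5% → $11.67
Camping tent (2-person) $114.90: sporting goods → 10% + 2.5% transit = 12.5% → $14.36
Phone case $26.14: general merchandise → 3% + 2.25% transit = 5.25% → $1.37
Rain jacket $74.19: clothing & footwear → 9% + 0% transit = 9% → $6.68
E-reader $208.70: electronics → 5.75% + 0.75% transit = 6.5% → $13.57
Noise-cancelling headphones $388.52: electronics → 5.75% + 0.75% transit = 6.5% → $25.25
Total tax = $11.67 + $14.36 + $1.37 + $6.68 + $13.57 + $25.25 = $72.90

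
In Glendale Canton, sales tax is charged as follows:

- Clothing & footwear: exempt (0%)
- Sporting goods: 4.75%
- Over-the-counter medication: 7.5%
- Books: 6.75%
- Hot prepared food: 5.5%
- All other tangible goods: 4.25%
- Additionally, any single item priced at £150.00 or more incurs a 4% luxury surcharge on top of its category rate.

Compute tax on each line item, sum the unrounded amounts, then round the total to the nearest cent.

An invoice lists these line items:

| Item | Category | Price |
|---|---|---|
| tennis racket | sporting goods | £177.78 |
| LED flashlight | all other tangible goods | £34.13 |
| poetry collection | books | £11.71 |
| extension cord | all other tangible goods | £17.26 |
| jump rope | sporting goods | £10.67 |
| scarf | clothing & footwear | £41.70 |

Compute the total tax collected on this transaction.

£19.04

Tennis racket £177.78: sporting goods → 4.75% + 4% surcharge = 8.75% → £15.55575
LED flashlight £34.13: all other tangible goods → 4.25% → £1.450525
Poetry collection £11.71: books → 6.75% → £0.790425
Extension cord £17.26: all other tangible goods → 4.25% → £0.73355
Jump rope £10.67: sporting goods → 4.75% → £0.506825
Scarf £41.70: clothing & footwear → 0% → £0.00
Unrounded tax sum = £19.037075 → £19.04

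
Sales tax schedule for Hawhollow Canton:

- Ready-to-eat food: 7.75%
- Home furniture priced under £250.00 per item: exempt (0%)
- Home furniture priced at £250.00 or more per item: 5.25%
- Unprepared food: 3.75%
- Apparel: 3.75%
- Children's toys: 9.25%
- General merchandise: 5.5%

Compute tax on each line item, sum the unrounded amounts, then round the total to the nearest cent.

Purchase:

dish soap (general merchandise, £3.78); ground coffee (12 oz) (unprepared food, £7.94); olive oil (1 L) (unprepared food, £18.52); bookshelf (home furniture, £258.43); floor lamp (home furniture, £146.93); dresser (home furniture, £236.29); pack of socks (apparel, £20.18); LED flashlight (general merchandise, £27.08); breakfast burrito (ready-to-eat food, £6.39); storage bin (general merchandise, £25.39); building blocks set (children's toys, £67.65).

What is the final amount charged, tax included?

£843.74

Dish soap £3.78: general merchandise → 5.5% → £0.2079
Ground coffee (12 oz) £7.94: unprepared food → 3.75% → £0.29775
Olive oil (1 L) £18.52: unprepared food → 3.75% → £0.6945
Bookshelf £258.43: home furniture, £250.00 or more → 5.25% → £13.567575
Floor lamp £146.93: home furniture, under £250.00 → 0% → £0.00
Dresser £236.29: home furniture, under £250.00 → 0% → £0.00
Pack of socks £20.18: apparel → 3.75% → £0.75675
LED flashlight £27.08: general merchandise → 5.5% → £1.4894
Breakfast burrito £6.39: ready-to-eat food → 7.75% → £0.495225
Storage bin £25.39: general merchandise → 5.5% → £1.39645
Building blocks set £67.65: children's toys → 9.25% → £6.257625
Subtotal = £818.58; unrounded tax = £25.163175 → £25.16; total due = £843.74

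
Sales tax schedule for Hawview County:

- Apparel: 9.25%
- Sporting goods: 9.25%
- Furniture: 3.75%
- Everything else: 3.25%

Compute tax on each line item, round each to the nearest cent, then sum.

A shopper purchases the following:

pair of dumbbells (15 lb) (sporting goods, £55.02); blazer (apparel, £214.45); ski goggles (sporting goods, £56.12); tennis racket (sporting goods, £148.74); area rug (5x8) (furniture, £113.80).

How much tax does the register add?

£48.15

Pair of dumbbells (15 lb) £55.02: sporting goods → 9.25% → £5.09
Blazer £214.45: apparel → 9.25% → £19.84
Ski goggles £56.12: sporting goods → 9.25% → £5.19
Tennis racket £148.74: sporting goods → 9.25% → £13.76
Area rug (5x8) £113.80: furniture → 3.75% → £4.27
Total tax = £5.09 + £19.84 + £5.19 + £13.76 + £4.27 = £48.15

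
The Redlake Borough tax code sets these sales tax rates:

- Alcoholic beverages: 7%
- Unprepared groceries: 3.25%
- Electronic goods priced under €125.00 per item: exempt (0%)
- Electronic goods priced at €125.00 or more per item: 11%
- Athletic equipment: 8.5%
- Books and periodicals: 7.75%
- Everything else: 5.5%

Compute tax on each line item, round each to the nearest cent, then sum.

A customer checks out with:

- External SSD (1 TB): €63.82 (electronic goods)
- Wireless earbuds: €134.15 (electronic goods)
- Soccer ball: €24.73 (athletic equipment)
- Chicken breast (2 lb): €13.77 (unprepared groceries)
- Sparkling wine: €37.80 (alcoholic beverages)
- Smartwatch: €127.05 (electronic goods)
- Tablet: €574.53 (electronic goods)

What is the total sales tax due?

External SSD (1 TB) €63.82: electronic goods, under €125.00 → 0% → €0.00
Wireless earbuds €134.15: electronic goods, €125.00 or more → 11% → €14.76
Soccer ball €24.73: athletic equipment → 8.5% → €2.10
Chicken breast (2 lb) €13.77: unprepared groceries → 3.25% → €0.45
Sparkling wine €37.80: alcoholic beverages → 7% → €2.65
Smartwatch €127.05: electronic goods, €125.00 or more → 11% → €13.98
Tablet €574.53: electronic goods, €125.00 or more → 11% → €63.20
Total tax = €14.76 + €2.10 + €0.45 + €2.65 + €13.98 + €63.20 = €97.14

€97.14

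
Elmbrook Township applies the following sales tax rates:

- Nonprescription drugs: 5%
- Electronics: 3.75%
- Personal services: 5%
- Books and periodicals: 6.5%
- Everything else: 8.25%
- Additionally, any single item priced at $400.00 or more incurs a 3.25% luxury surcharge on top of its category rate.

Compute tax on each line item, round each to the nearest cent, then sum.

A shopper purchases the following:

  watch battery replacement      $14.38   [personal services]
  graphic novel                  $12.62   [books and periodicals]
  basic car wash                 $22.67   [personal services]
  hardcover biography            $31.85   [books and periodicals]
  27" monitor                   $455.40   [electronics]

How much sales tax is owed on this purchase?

Watch battery replacement $14.38: personal services → 5% → $0.72
Graphic novel $12.62: books and periodicals → 6.5% → $0.82
Basic car wash $22.67: personal services → 5% → $1.13
Hardcover biography $31.85: books and periodicals → 6.5% → $2.07
27" monitor $455.40: electronics → 3.75% + 3.25% surcharge = 7% → $31.88
Total tax = $0.72 + $0.82 + $1.13 + $2.07 + $31.88 = $36.62

$36.62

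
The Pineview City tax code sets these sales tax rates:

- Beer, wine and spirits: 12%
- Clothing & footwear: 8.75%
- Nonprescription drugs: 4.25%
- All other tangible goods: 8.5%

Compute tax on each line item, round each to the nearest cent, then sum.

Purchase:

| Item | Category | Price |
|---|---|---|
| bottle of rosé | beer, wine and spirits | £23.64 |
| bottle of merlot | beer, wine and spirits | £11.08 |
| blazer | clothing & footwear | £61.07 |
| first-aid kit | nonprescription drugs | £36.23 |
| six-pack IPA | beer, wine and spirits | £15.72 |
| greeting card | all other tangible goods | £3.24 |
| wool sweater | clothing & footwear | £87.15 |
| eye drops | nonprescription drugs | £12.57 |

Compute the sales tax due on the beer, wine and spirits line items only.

£6.06

Bottle of rosé £23.64: beer, wine and spirits → 12% → £2.84
Bottle of merlot £11.08: beer, wine and spirits → 12% → £1.33
Six-pack IPA £15.72: beer, wine and spirits → 12% → £1.89
Tax on beer, wine and spirits = £2.84 + £1.33 + £1.89 = £6.06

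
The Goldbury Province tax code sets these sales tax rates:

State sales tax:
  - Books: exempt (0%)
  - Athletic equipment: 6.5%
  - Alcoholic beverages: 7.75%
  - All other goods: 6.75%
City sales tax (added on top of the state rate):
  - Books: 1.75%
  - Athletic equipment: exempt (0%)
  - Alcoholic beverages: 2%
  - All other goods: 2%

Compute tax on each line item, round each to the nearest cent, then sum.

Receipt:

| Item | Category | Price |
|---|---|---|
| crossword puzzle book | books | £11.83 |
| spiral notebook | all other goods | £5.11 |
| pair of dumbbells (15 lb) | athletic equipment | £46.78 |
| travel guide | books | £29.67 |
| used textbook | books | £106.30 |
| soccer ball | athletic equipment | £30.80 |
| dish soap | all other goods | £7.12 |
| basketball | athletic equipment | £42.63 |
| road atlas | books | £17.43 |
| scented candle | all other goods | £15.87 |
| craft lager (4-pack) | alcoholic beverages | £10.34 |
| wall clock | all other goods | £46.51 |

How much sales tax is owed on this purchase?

Crossword puzzle book £11.83: books → 0% + 1.75% city = 1.75% → £0.21
Spiral notebook £5.11: all other goods → 6.75% + 2% city = 8.75% → £0.45
Pair of dumbbells (15 lb) £46.78: athletic equipment → 6.5% + 0% city = 6.5% → £3.04
Travel guide £29.67: books → 0% + 1.75% city = 1.75% → £0.52
Used textbook £106.30: books → 0% + 1.75% city = 1.75% → £1.86
Soccer ball £30.80: athletic equipment → 6.5% + 0% city = 6.5% → £2.00
Dish soap £7.12: all other goods → 6.75% + 2% city = 8.75% → £0.62
Basketball £42.63: athletic equipment → 6.5% + 0% city = 6.5% → £2.77
Road atlas £17.43: books → 0% + 1.75% city = 1.75% → £0.31
Scented candle £15.87: all other goods → 6.75% + 2% city = 8.75% → £1.39
Craft lager (4-pack) £10.34: alcoholic beverages → 7.75% + 2% city = 9.75% → £1.01
Wall clock £46.51: all other goods → 6.75% + 2% city = 8.75% → £4.07
Total tax = £0.21 + £0.45 + £3.04 + £0.52 + £1.86 + £2.00 + £0.62 + £2.77 + £0.31 + £1.39 + £1.01 + £4.07 = £18.25

£18.25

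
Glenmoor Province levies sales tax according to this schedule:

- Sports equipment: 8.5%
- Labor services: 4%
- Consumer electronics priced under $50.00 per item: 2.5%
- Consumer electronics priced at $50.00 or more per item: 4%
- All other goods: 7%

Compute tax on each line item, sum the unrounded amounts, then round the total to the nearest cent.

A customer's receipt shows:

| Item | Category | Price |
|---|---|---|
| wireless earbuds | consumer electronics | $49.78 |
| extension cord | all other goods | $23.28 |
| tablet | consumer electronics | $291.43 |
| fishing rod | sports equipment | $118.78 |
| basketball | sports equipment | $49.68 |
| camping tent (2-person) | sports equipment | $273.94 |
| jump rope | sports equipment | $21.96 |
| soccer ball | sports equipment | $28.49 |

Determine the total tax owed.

Wireless earbuds $49.78: consumer electronics, under $50.00 → 2.5% → $1.2445
Extension cord $23.28: all other goods → 7% → $1.6296
Tablet $291.43: consumer electronics, $50.00 or more → 4% → $11.6572
Fishing rod $118.78: sports equipment → 8.5% → $10.0963
Basketball $49.68: sports equipment → 8.5% → $4.2228
Camping tent (2-person) $273.94: sports equipment → 8.5% → $23.2849
Jump rope $21.96: sports equipment → 8.5% → $1.8666
Soccer ball $28.49: sports equipment → 8.5% → $2.42165
Unrounded tax sum = $56.42355 → $56.42

$56.42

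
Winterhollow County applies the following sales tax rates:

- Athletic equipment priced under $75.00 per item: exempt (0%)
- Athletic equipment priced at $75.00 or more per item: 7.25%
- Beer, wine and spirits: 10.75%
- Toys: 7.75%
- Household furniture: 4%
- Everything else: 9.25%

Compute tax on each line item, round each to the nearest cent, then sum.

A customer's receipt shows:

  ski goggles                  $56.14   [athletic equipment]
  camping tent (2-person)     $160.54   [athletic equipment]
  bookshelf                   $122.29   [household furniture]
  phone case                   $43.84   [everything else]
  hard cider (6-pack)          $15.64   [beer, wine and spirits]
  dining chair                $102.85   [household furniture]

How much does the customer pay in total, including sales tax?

Ski goggles $56.14: athletic equipment, under $75.00 → 0% → $0.00
Camping tent (2-person) $160.54: athletic equipment, $75.00 or more → 7.25% → $11.64
Bookshelf $122.29: household furniture → 4% → $4.89
Phone case $43.84: everything else → 9.25% → $4.06
Hard cider (6-pack) $15.64: beer, wine and spirits → 10.75% → $1.68
Dining chair $102.85: household furniture → 4% → $4.11
Subtotal = $501.30; tax = $26.38; total due = $527.68

$527.68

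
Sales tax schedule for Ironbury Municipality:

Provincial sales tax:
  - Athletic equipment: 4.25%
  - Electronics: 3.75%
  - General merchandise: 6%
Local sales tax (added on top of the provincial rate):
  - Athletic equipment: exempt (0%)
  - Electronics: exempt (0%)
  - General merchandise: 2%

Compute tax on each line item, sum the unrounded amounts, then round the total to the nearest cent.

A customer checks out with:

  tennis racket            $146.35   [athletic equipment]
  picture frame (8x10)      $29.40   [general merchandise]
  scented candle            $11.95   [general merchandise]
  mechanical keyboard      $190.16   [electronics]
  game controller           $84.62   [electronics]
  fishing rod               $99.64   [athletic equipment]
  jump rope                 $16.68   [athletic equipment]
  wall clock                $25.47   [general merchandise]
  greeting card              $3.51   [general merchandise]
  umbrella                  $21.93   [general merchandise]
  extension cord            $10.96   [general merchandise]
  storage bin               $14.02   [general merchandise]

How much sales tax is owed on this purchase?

$30.85

Tennis racket $146.35: athletic equipment → 4.25% + 0% local = 4.25% → $6.219875
Picture frame (8x10) $29.40: general merchandise → 6% + 2% local = 8% → $2.352
Scented candle $11.95: general merchandise → 6% + 2% local = 8% → $0.956
Mechanical keyboard $190.16: electronics → 3.75% + 0% local = 3.75% → $7.131
Game controller $84.62: electronics → 3.75% + 0% local = 3.75% → $3.17325
Fishing rod $99.64: athletic equipment → 4.25% + 0% local = 4.25% → $4.2347
Jump rope $16.68: athletic equipment → 4.25% + 0% local = 4.25% → $0.7089
Wall clock $25.47: general merchandise → 6% + 2% local = 8% → $2.0376
Greeting card $3.51: general merchandise → 6% + 2% local = 8% → $0.2808
Umbrella $21.93: general merchandise → 6% + 2% local = 8% → $1.7544
Extension cord $10.96: general merchandise → 6% + 2% local = 8% → $0.8768
Storage bin $14.02: general merchandise → 6% + 2% local = 8% → $1.1216
Unrounded tax sum = $30.846925 → $30.85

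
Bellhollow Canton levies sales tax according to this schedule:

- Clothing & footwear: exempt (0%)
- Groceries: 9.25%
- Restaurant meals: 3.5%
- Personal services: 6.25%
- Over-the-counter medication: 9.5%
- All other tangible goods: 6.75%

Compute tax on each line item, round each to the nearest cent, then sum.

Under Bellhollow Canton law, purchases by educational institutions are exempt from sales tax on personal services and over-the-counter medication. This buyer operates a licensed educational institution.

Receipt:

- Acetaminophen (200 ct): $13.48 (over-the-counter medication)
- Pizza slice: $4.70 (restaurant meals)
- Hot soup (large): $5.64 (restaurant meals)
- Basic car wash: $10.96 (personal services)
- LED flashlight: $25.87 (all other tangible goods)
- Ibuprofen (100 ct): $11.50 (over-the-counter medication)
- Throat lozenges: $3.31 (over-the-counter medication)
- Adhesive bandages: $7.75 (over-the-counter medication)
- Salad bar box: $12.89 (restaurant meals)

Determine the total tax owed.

$2.56

Acetaminophen (200 ct) $13.48: over-the-counter medication, buyer-exempt → 0% → $0.00
Pizza slice $4.70: restaurant meals → 3.5% → $0.16
Hot soup (large) $5.64: restaurant meals → 3.5% → $0.20
Basic car wash $10.96: personal services, buyer-exempt → 0% → $0.00
LED flashlight $25.87: all other tangible goods → 6.75% → $1.75
Ibuprofen (100 ct) $11.50: over-the-counter medication, buyer-exempt → 0% → $0.00
Throat lozenges $3.31: over-the-counter medication, buyer-exempt → 0% → $0.00
Adhesive bandages $7.75: over-the-counter medication, buyer-exempt → 0% → $0.00
Salad bar box $12.89: restaurant meals → 3.5% → $0.45
Total tax = $0.16 + $0.20 + $1.75 + $0.45 = $2.56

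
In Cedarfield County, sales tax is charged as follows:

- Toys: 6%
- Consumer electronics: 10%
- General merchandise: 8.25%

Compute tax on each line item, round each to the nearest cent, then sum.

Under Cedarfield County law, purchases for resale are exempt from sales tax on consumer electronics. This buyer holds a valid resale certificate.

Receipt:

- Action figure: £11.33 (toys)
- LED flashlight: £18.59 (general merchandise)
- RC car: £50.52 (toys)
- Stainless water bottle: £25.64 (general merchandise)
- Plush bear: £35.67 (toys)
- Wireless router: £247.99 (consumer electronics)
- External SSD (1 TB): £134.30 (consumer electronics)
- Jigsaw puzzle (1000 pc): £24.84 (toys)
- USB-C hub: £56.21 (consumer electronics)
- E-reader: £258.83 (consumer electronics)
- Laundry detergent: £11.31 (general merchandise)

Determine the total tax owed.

Action figure £11.33: toys → 6% → £0.68
LED flashlight £18.59: general merchandise → 8.25% → £1.53
RC car £50.52: toys → 6% → £3.03
Stainless water bottle £25.64: general merchandise → 8.25% → £2.12
Plush bear £35.67: toys → 6% → £2.14
Wireless router £247.99: consumer electronics, buyer-exempt → 0% → £0.00
External SSD (1 TB) £134.30: consumer electronics, buyer-exempt → 0% → £0.00
Jigsaw puzzle (1000 pc) £24.84: toys → 6% → £1.49
USB-C hub £56.21: consumer electronics, buyer-exempt → 0% → £0.00
E-reader £258.83: consumer electronics, buyer-exempt → 0% → £0.00
Laundry detergent £11.31: general merchandise → 8.25% → £0.93
Total tax = £0.68 + £1.53 + £3.03 + £2.12 + £2.14 + £1.49 + £0.93 = £11.92

£11.92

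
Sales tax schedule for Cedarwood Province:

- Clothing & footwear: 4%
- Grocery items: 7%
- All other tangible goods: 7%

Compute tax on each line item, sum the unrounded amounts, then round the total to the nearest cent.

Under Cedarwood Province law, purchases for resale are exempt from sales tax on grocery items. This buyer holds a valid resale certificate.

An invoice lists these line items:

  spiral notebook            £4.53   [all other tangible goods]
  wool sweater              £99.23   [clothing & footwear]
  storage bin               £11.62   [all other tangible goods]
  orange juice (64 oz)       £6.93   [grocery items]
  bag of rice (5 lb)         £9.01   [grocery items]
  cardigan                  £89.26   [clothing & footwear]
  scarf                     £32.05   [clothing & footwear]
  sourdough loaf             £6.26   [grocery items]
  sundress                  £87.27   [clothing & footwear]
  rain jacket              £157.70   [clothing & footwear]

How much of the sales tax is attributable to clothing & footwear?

Wool sweater £99.23: clothing & footwear → 4% → £3.9692
Cardigan £89.26: clothing & footwear → 4% → £3.5704
Scarf £32.05: clothing & footwear → 4% → £1.282
Sundress £87.27: clothing & footwear → 4% → £3.4908
Rain jacket £157.70: clothing & footwear → 4% → £6.308
Tax on clothing & footwear: unrounded sum = £18.6204 → £18.62

£18.62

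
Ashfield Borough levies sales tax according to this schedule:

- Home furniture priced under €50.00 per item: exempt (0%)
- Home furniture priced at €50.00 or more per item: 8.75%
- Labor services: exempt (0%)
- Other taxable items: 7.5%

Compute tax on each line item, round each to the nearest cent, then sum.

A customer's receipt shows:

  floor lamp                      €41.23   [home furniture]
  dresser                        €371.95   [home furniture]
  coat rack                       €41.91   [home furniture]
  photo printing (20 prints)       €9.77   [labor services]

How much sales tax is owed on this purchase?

Floor lamp €41.23: home furniture, under €50.00 → 0% → €0.00
Dresser €371.95: home furniture, €50.00 or more → 8.75% → €32.55
Coat rack €41.91: home furniture, under €50.00 → 0% → €0.00
Photo printing (20 prints) €9.77: labor services → 0% → €0.00
Total tax = €32.55

€32.55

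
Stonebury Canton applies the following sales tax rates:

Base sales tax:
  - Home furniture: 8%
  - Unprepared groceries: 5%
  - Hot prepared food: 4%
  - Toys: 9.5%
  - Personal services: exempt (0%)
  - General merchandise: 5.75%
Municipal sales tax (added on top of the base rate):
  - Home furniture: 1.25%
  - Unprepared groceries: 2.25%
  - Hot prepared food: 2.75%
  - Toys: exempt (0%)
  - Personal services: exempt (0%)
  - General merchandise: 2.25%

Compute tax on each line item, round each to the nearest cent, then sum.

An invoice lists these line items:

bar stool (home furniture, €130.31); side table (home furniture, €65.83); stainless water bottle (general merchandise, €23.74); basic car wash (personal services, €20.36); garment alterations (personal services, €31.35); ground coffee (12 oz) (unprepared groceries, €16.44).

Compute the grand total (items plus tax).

Bar stool €130.31: home furniture → 8% + 1.25% municipal = 9.25% → €12.05
Side table €65.83: home furniture → 8% + 1.25% municipal = 9.25% → €6.09
Stainless water bottle €23.74: general merchandise → 5.75% + 2.25% municipal = 8% → €1.90
Basic car wash €20.36: personal services → 0% + 0% municipal = 0% → €0.00
Garment alterations €31.35: personal services → 0% + 0% municipal = 0% → €0.00
Ground coffee (12 oz) €16.44: unprepared groceries → 5% + 2.25% municipal = 7.25% → €1.19
Subtotal = €288.03; tax = €21.23; total due = €309.26

€309.26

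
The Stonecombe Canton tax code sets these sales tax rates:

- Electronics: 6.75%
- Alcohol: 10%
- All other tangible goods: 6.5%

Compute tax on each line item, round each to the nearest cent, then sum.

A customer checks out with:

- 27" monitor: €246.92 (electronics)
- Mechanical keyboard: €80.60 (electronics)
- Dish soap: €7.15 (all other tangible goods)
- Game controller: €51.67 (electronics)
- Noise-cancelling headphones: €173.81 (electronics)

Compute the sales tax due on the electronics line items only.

27" monitor €246.92: electronics → 6.75% → €16.67
Mechanical keyboard €80.60: electronics → 6.75% → €5.44
Game controller €51.67: electronics → 6.75% → €3.49
Noise-cancelling headphones €173.81: electronics → 6.75% → €11.73
Tax on electronics = €16.67 + €5.44 + €3.49 + €11.73 = €37.33

€37.33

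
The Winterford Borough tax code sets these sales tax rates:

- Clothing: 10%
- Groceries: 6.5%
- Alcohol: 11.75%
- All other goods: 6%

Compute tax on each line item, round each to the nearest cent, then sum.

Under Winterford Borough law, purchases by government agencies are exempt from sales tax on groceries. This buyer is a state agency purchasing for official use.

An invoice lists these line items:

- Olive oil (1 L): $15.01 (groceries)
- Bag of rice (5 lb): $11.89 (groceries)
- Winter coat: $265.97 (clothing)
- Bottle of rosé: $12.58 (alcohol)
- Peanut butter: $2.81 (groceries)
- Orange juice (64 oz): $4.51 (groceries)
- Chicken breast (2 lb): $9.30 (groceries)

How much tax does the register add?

$28.08

Olive oil (1 L) $15.01: groceries, buyer-exempt → 0% → $0.00
Bag of rice (5 lb) $11.89: groceries, buyer-exempt → 0% → $0.00
Winter coat $265.97: clothing → 10% → $26.60
Bottle of rosé $12.58: alcohol → 11.75% → $1.48
Peanut butter $2.81: groceries, buyer-exempt → 0% → $0.00
Orange juice (64 oz) $4.51: groceries, buyer-exempt → 0% → $0.00
Chicken breast (2 lb) $9.30: groceries, buyer-exempt → 0% → $0.00
Total tax = $26.60 + $1.48 = $28.08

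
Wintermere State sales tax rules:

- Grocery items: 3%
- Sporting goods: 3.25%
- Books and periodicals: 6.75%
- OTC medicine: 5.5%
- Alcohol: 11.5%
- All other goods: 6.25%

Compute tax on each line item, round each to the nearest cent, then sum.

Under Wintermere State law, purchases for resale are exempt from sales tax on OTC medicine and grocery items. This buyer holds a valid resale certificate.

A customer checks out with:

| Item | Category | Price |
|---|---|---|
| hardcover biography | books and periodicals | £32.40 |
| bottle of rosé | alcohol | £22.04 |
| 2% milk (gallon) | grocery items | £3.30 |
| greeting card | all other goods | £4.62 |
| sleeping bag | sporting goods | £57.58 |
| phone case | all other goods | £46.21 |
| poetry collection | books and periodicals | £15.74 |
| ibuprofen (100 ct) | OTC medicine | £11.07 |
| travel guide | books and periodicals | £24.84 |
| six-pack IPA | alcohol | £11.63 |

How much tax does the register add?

Hardcover biography £32.40: books and periodicals → 6.75% → £2.19
Bottle of rosé £22.04: alcohol → 11.5% → £2.53
2% milk (gallon) £3.30: grocery items, buyer-exempt → 0% → £0.00
Greeting card £4.62: all other goods → 6.25% → £0.29
Sleeping bag £57.58: sporting goods → 3.25% → £1.87
Phone case £46.21: all other goods → 6.25% → £2.89
Poetry collection £15.74: books and periodicals → 6.75% → £1.06
Ibuprofen (100 ct) £11.07: OTC medicine, buyer-exempt → 0% → £0.00
Travel guide £24.84: books and periodicals → 6.75% → £1.68
Six-pack IPA £11.63: alcohol → 11.5% → £1.34
Total tax = £2.19 + £2.53 + £0.29 + £1.87 + £2.89 + £1.06 + £1.68 + £1.34 = £13.85

£13.85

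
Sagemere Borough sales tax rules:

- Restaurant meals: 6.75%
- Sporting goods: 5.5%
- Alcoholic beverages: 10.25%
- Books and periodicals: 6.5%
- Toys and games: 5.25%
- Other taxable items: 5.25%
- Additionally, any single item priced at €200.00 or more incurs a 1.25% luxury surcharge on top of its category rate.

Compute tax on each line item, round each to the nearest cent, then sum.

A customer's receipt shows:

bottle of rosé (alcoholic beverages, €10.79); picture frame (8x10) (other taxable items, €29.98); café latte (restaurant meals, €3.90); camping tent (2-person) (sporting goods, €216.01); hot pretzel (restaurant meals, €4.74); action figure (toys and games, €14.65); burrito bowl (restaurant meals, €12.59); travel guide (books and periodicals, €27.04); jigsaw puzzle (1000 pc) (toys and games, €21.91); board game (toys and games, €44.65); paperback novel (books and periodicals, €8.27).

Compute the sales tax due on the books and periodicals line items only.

€2.30

Travel guide €27.04: books and periodicals → 6.5% → €1.76
Paperback novel €8.27: books and periodicals → 6.5% → €0.54
Tax on books and periodicals = €1.76 + €0.54 = €2.30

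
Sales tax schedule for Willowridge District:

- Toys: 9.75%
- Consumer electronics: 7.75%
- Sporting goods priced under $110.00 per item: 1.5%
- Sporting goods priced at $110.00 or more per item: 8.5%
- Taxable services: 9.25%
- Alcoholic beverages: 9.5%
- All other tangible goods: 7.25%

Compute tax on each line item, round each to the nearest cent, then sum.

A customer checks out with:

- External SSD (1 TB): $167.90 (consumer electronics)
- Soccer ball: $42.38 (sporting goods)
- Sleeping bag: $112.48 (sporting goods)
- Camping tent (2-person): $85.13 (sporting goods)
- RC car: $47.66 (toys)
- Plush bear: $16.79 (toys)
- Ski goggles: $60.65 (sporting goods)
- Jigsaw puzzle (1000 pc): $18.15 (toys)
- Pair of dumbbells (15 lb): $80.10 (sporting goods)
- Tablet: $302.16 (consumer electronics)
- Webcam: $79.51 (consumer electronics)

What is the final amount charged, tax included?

$1077.15

External SSD (1 TB) $167.90: consumer electronics → 7.75% → $13.01
Soccer ball $42.38: sporting goods, under $110.00 → 1.5% → $0.64
Sleeping bag $112.48: sporting goods, $110.00 or more → 8.5% → $9.56
Camping tent (2-person) $85.13: sporting goods, under $110.00 → 1.5% → $1.28
RC car $47.66: toys → 9.75% → $4.65
Plush bear $16.79: toys → 9.75% → $1.64
Ski goggles $60.65: sporting goods, under $110.00 → 1.5% → $0.91
Jigsaw puzzle (1000 pc) $18.15: toys → 9.75% → $1.77
Pair of dumbbells (15 lb) $80.10: sporting goods, under $110.00 → 1.5% → $1.20
Tablet $302.16: consumer electronics → 7.75% → $23.42
Webcam $79.51: consumer electronics → 7.75% → $6.16
Subtotal = $1012.91; tax = $64.24; total due = $1077.15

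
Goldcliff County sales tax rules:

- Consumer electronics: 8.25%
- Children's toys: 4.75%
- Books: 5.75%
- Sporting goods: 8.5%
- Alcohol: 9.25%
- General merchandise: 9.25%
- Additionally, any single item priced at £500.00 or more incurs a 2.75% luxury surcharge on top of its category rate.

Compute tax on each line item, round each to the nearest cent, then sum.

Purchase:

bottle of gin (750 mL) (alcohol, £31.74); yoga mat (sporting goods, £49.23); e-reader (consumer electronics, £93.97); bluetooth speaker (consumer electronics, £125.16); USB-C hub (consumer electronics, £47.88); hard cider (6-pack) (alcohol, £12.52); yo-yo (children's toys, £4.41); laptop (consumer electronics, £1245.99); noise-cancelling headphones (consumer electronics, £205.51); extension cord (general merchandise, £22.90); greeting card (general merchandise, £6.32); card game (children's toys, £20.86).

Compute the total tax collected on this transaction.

£188.22

Bottle of gin (750 mL) £31.74: alcohol → 9.25% → £2.94
Yoga mat £49.23: sporting goods → 8.5% → £4.18
E-reader £93.97: consumer electronics → 8.25% → £7.75
Bluetooth speaker £125.16: consumer electronics → 8.25% → £10.33
USB-C hub £47.88: consumer electronics → 8.25% → £3.95
Hard cider (6-pack) £12.52: alcohol → 9.25% → £1.16
Yo-yo £4.41: children's toys → 4.75% → £0.21
Laptop £1245.99: consumer electronics → 8.25% + 2.75% surcharge = 11% → £137.06
Noise-cancelling headphones £205.51: consumer electronics → 8.25% → £16.95
Extension cord £22.90: general merchandise → 9.25% → £2.12
Greeting card £6.32: general merchandise → 9.25% → £0.58
Card game £20.86: children's toys → 4.75% → £0.99
Total tax = £2.94 + £4.18 + £7.75 + £10.33 + £3.95 + £1.16 + £0.21 + £137.06 + £16.95 + £2.12 + £0.58 + £0.99 = £188.22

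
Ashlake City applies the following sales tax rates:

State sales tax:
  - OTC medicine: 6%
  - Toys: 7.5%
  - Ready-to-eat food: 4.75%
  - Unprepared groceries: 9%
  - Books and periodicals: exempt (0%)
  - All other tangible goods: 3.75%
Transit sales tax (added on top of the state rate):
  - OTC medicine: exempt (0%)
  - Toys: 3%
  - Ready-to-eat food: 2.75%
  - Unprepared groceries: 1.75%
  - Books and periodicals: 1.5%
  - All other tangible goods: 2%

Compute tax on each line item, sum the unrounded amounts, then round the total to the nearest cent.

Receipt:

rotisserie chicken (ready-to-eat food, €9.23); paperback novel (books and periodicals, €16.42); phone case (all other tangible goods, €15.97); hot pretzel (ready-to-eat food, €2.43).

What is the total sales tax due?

Rotisserie chicken €9.23: ready-to-eat food → 4.75% + 2.75% transit = 7.5% → €0.69225
Paperback novel €16.42: books and periodicals → 0% + 1.5% transit = 1.5% → €0.2463
Phone case €15.97: all other tangible goods → 3.75% + 2% transit = 5.75% → €0.918275
Hot pretzel €2.43: ready-to-eat food → 4.75% + 2.75% transit = 7.5% → €0.18225
Unrounded tax sum = €2.039075 → €2.04

€2.04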